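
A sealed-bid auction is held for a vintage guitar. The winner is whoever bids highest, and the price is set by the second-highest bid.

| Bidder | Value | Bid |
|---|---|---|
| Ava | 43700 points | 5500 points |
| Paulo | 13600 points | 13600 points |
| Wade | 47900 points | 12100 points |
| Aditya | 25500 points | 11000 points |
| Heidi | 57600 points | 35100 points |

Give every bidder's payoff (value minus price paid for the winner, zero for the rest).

Ava 0 points, Paulo 0 points, Wade 0 points, Aditya 0 points, Heidi 44000 points.

Ordered from highest: Heidi 35100 points, then Paulo 13600 points, then Wade 12100 points, then Aditya 11000 points, then Ava 5500 points.
Heidi has the top bid and wins; the price is the second-highest bid, 13600 points.
Heidi's payoff = 57600 points − 13600 points = 44000 points. All other bidders lose, so their payoff is 0.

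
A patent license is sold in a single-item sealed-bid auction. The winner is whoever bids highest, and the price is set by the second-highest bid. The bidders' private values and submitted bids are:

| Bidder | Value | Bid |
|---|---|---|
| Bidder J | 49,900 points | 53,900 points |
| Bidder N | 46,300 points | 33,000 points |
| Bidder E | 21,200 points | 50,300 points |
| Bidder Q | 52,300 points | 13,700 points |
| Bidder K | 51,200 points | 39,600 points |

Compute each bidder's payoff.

Bidder J -400 points, Bidder N 0 points, Bidder E 0 points, Bidder Q 0 points, Bidder K 0 points.

Ranking the bids: Bidder J 53,900 points > Bidder E 50,300 points > Bidder K 39,600 points > Bidder N 33,000 points > Bidder Q 13,700 points.
Bidder J has the top bid and wins; the price is the second-highest bid, 50,300 points.
Bidder J's payoff = 49,900 points − 50,300 points = -400 points. All other bidders lose, so their payoff is 0.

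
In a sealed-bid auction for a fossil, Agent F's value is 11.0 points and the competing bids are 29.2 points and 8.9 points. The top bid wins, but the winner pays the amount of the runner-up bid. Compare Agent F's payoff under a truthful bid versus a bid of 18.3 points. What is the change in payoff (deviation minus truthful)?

The highest competing bid is 29.2 points.
Bidding truthfully at 11.0 points: the top bid is 29.2 points (a rival), so Agent F loses. Payoff = 0.0 points.
Bidding 18.3 points: the top bid is 29.2 points (a rival), so Agent F loses. Payoff = 0.0 points.
Change = 0.0 points − 0.0 points = 0.0 points.

Change in payoff: 0.0 points.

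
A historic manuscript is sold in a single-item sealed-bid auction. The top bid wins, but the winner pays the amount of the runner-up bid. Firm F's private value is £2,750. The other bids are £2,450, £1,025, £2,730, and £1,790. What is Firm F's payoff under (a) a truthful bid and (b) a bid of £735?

The highest competing bid is £2,730.
Bidding truthfully at £2,750: Firm F has the top bid, wins, and pays the second-highest bid £2,730. Payoff = £2,750 − £2,730 = £20.
Bidding £735: the top bid is £2,730 (a rival), so Firm F loses. Payoff = £0.

(a) £20  (b) £0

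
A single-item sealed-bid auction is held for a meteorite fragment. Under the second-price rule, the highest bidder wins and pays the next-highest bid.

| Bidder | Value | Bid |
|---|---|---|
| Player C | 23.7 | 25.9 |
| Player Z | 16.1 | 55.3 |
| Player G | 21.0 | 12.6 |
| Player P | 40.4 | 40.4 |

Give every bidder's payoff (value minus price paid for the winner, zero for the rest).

Ranking the bids: Player Z 55.3; Player P 40.4; Player C 25.9; Player G 12.6.
Player Z has the top bid and wins; the price is the second-highest bid, 40.4.
Player Z's payoff = 16.1 − 40.4 = -24.3. All other bidders lose, so their payoff is 0.

Player C 0.0, Player Z -24.3, Player G 0.0, Player P 0.0.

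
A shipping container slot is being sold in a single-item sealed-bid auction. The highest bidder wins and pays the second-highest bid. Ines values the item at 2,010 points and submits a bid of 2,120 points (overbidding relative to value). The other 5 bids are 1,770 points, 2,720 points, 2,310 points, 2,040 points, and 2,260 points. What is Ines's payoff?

Highest competing bid: 2,720 points.
Ines's bid 2,120 points is not the highest, so Ines loses, pays nothing, and earns zero payoff.

Payoff = 0 points.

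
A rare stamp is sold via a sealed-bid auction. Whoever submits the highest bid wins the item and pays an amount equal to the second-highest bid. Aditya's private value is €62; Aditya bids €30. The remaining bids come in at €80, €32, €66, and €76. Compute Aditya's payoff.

Highest competing bid: €80.
Aditya's bid €30 is not the highest, so Aditya loses, pays nothing, and earns zero payoff.

Aditya's payoff: €0.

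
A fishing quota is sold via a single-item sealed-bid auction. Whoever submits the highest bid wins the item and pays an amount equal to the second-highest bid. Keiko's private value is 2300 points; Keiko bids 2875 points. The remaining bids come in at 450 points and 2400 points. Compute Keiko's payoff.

Keiko's payoff: -100 points.

Highest competing bid: 2400 points.
Keiko's bid 2875 points is the highest overall, so Keiko wins and pays the second-highest bid, 2400 points.
Payoff = value − price = 2300 points − 2400 points = -100 points.
Overbidding won the item at a price above value — truthful bidding would have avoided this loss.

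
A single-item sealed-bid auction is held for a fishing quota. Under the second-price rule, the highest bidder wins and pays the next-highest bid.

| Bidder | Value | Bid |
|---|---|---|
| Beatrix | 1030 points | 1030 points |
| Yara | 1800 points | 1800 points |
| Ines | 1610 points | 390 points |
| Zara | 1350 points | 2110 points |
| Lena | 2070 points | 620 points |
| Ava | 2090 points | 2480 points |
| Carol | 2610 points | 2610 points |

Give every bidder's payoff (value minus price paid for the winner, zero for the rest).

Payoffs: Beatrix 0 points, Yara 0 points, Ines 0 points, Zara 0 points, Lena 0 points, Ava 0 points, Carol 130 points.

Ranking the bids: Carol 2610 points, then Ava 2480 points, then Zara 2110 points, then Yara 1800 points, then Beatrix 1030 points, then Lena 620 points, then Ines 390 points.
Carol has the top bid and wins; the price is the second-highest bid, 2480 points.
Carol's payoff = 2610 points − 2480 points = 130 points. All other bidders lose, so their payoff is 0.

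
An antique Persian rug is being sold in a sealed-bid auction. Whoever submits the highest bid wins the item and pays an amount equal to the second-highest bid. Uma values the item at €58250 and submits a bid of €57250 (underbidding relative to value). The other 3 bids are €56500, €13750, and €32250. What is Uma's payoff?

Highest competing bid: €56500.
Uma's bid €57250 is the highest overall, so Uma wins and pays the second-highest bid, €56500.
Payoff = value − price = €58250 − €56500 = €1750.

Uma's payoff: €1750.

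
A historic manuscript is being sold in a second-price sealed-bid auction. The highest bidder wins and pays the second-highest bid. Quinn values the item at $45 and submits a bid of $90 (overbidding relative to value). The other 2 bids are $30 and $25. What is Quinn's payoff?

Highest competing bid: $30.
Quinn's bid $90 is the highest overall, so Quinn wins and pays the second-highest bid, $30.
Payoff = value − price = $45 − $30 = $15.

Payoff = $15.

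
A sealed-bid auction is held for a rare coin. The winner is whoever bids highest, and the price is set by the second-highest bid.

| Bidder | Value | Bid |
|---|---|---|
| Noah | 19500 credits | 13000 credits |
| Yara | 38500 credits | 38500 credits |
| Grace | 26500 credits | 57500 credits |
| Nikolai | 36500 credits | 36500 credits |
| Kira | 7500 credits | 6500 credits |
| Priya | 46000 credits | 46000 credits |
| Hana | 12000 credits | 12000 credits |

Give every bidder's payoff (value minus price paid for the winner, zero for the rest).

Payoffs: Noah 0 credits, Yara 0 credits, Grace -19500 credits, Nikolai 0 credits, Kira 0 credits, Priya 0 credits, Hana 0 credits.

Ranking the bids: Grace 57500 credits > Priya 46000 credits > Yara 38500 credits > Nikolai 36500 credits > Noah 13000 credits > Hana 12000 credits > Kira 6500 credits.
Grace has the top bid and wins; the price is the second-highest bid, 46000 credits.
Grace's payoff = 26500 credits − 46000 credits = -19500 credits. All other bidders lose, so their payoff is 0.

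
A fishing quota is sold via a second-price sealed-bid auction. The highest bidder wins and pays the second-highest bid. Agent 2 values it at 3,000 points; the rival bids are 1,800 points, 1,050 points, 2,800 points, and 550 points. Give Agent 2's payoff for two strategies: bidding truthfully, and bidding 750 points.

Truthful: 200 points; alternative: 0 points.

The highest competing bid is 2,800 points.
Bidding truthfully at 3,000 points: Agent 2 has the top bid, wins, and pays the second-highest bid 2,800 points. Payoff = 3,000 points − 2,800 points = 200 points.
Bidding 750 points: the top bid is 2,800 points (a rival), so Agent 2 loses. Payoff = 0 points.
This is the dominant-strategy logic: truthful bidding weakly beats any alternative.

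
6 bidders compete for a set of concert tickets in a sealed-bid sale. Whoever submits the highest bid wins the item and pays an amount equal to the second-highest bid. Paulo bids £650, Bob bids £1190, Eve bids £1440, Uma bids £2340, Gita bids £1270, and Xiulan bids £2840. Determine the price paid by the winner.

Ordered from highest: Xiulan £2840; Uma £2340; Eve £1440; Gita £1270; Bob £1190; Paulo £650.
Xiulan has the highest bid, so Xiulan wins.
The second-highest bid is £2340, so that is what Xiulan pays.

Price paid: £2340.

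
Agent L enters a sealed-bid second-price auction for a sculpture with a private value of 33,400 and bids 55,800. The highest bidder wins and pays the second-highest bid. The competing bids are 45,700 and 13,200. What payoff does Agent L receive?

Highest competing bid: 45,700.
Agent L's bid 55,800 is the highest overall, so Agent L wins and pays the second-highest bid, 45,700.
Payoff = value − price = 33,400 − 45,700 = -12,300.
Overbidding won the item at a price above value — truthful bidding would have avoided this loss.

-12,300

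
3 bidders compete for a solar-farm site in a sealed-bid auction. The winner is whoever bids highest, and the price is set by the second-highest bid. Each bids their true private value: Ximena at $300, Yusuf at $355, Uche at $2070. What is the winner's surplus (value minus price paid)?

Winner's surplus: $1715.

Sorted high to low: Uche $2070, then Yusuf $355, then Ximena $300.
Uche wins with the top bid and pays the second-highest, $355.
Surplus = $2070 − $355 = $1715.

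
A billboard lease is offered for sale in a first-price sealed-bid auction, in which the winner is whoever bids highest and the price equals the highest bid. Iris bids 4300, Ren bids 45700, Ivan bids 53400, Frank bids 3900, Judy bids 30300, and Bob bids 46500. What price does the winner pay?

The winner pays 53400.

Ranking the bids: Ivan 53400, then Bob 46500, then Ren 45700, then Judy 30300, then Iris 4300, then Frank 3900.
Ivan is the highest bidder, so Ivan wins.
Under the first-price rule, the price is the highest bid: 53400.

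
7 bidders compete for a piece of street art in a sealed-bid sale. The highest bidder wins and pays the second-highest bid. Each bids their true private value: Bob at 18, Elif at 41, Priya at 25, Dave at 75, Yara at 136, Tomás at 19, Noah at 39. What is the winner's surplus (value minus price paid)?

Bids in descending order: Yara 136 > Dave 75 > Elif 41 > Noah 39 > Priya 25 > Tomás 19 > Bob 18.
Yara wins with the top bid and pays the second-highest, 75.
Surplus = 136 − 75 = 61.

Winner's surplus: 61.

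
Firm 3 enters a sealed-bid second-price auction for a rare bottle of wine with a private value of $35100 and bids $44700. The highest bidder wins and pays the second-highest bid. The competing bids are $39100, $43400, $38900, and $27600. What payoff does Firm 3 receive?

Highest competing bid: $43400.
Firm 3's bid $44700 is the highest overall, so Firm 3 wins and pays the second-highest bid, $43400.
Payoff = value − price = $35100 − $43400 = -$8300.
Overbidding won the item at a price above value — truthful bidding would have avoided this loss.

Payoff = -$8300.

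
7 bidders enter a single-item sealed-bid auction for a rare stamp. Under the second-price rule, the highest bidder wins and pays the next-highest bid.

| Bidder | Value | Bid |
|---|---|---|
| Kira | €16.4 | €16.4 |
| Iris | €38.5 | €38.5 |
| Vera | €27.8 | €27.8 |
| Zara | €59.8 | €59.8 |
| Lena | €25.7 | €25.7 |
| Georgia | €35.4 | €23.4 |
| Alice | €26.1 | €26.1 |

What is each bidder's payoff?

Ranking the bids: Zara €59.8 > Iris €38.5 > Vera €27.8 > Alice €26.1 > Lena €25.7 > Georgia €23.4 > Kira €16.4.
Zara has the top bid and wins; the price is the second-highest bid, €38.5.
Zara's payoff = €59.8 − €38.5 = €21.3. All other bidders lose, so their payoff is 0.

Payoffs: Kira €0.0, Iris €0.0, Vera €0.0, Zara €21.3, Lena €0.0, Georgia €0.0, Alice €0.0.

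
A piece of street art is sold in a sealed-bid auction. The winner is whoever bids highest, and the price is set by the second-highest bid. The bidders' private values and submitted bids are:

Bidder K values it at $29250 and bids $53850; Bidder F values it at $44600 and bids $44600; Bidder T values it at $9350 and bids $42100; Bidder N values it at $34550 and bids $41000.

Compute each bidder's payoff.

Bidder K -$15350, Bidder F $0, Bidder T $0, Bidder N $0.

Sorted high to low: Bidder K $53850 > Bidder F $44600 > Bidder T $42100 > Bidder N $41000.
Bidder K has the top bid and wins; the price is the second-highest bid, $44600.
Bidder K's payoff = $29250 − $44600 = -$15350. All other bidders lose, so their payoff is 0.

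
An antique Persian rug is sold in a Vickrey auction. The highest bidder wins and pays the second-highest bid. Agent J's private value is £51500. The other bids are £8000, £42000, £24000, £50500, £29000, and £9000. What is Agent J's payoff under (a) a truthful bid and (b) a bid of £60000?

Truthful: £1000; alternative: £1000.

The highest competing bid is £50500.
Bidding truthfully at £51500: Agent J has the top bid, wins, and pays the second-highest bid £50500. Payoff = £51500 − £50500 = £1000.
Bidding £60000: Agent J has the top bid, wins, and pays the second-highest bid £50500. Payoff = £51500 − £50500 = £1000.
The bid only affects whether you win, not the price — here both bids land on the same side of the top rival bid, so the deviation is payoff-neutral.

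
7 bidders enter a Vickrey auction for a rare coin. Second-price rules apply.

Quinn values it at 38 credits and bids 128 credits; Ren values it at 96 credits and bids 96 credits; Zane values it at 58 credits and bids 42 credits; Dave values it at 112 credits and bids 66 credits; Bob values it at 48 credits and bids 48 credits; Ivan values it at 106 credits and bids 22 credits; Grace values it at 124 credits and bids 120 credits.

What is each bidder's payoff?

Bids in descending order: Quinn 128 credits; Grace 120 credits; Ren 96 credits; Dave 66 credits; Bob 48 credits; Zane 42 credits; Ivan 22 credits.
Quinn has the top bid and wins; the price is the second-highest bid, 120 credits.
Quinn's payoff = 38 credits − 120 credits = -82 credits. All other bidders lose, so their payoff is 0.

Quinn -82 credits, Ren 0 credits, Zane 0 credits, Dave 0 credits, Bob 0 credits, Ivan 0 credits, Grace 0 credits.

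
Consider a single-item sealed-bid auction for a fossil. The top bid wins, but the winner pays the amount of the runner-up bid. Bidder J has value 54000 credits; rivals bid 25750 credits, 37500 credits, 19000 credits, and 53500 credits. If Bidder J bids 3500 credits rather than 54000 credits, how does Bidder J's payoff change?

The highest competing bid is 53500 credits.
Bidding truthfully at 54000 credits: Bidder J has the top bid, wins, and pays the second-highest bid 53500 credits. Payoff = 54000 credits − 53500 credits = 500 credits.
Bidding 3500 credits: the top bid is 53500 credits (a rival), so Bidder J loses. Payoff = 0 credits.
Change = 0 credits − 500 credits = -500 credits.
Deviating from a truthful bid can only lose payoff in a second-price auction — never gain.

Payoff change: -500 credits.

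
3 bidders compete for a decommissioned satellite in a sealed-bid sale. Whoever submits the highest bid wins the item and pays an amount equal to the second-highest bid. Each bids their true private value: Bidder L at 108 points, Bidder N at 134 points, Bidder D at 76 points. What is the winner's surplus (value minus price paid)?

Ordered from highest: Bidder N 134 points, then Bidder L 108 points, then Bidder D 76 points.
Bidder N wins with the top bid and pays the second-highest, 108 points.
Surplus = 134 points − 108 points = 26 points.

26 points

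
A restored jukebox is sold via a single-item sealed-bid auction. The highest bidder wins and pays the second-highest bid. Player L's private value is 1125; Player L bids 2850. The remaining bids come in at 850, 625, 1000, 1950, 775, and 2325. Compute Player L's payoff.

Player L's payoff: -1200.

Highest competing bid: 2325.
Player L's bid 2850 is the highest overall, so Player L wins and pays the second-highest bid, 2325.
Payoff = value − price = 1125 − 2325 = -1200.
Overbidding won the item at a price above value — truthful bidding would have avoided this loss.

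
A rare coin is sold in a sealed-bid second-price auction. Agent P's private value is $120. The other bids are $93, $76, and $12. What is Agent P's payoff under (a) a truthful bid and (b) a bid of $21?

(a) $27  (b) $0

The highest competing bid is $93.
Bidding truthfully at $120: Agent P has the top bid, wins, and pays the second-highest bid $93. Payoff = $120 − $93 = $27.
Bidding $21: the top bid is $93 (a rival), so Agent P loses. Payoff = $0.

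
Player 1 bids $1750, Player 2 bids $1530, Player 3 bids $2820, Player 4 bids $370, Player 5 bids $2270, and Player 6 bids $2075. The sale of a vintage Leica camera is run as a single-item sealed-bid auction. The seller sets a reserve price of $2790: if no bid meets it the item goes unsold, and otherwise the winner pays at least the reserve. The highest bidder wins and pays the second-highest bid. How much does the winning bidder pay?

Sorted high to low: Player 3 $2820, then Player 5 $2270, then Player 6 $2075, then Player 1 $1750, then Player 2 $1530, then Player 4 $370.
Player 3 has the highest bid, so Player 3 wins.
The second-highest bid is $2270, but the reserve $2790 is higher, so the price is the reserve.

Price paid: $2790.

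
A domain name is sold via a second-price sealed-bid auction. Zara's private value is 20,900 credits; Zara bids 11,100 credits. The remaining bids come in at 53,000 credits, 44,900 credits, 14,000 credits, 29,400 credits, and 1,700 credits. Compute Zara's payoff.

Payoff = 0 credits.

Highest competing bid: 53,000 credits.
Zara's bid 11,100 credits is not the highest, so Zara loses, pays nothing, and earns zero payoff.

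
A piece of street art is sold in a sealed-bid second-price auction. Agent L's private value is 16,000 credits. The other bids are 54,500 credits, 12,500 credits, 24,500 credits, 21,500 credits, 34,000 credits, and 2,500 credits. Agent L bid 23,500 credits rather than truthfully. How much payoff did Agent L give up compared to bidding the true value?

Regret: 0 credits.

The highest competing bid is 54,500 credits.
Bidding truthfully at 16,000 credits: the top bid is 54,500 credits (a rival), so Agent L loses. Payoff = 0 credits.
Bidding 23,500 credits: the top bid is 54,500 credits (a rival), so Agent L loses. Payoff = 0 credits.
Regret = truthful payoff − actual payoff = 0 credits − 0 credits = 0 credits.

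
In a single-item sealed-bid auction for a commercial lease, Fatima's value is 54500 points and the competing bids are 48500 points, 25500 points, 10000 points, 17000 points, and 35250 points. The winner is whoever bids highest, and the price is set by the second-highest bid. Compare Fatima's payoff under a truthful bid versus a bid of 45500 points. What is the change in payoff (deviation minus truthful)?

Change in payoff: -6000 points.

The highest competing bid is 48500 points.
Bidding truthfully at 54500 points: Fatima has the top bid, wins, and pays the second-highest bid 48500 points. Payoff = 54500 points − 48500 points = 6000 points.
Bidding 45500 points: the top bid is 48500 points (a rival), so Fatima loses. Payoff = 0 points.
Change = 0 points − 6000 points = -6000 points.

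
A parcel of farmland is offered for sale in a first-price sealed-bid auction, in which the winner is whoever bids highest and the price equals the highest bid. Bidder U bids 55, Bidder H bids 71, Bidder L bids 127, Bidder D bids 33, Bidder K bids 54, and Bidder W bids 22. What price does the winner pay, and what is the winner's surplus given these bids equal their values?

Sorted high to low: Bidder L 127, then Bidder H 71, then Bidder U 55, then Bidder K 54, then Bidder D 33, then Bidder W 22.
Bidder L is the highest bidder, so Bidder L wins.
Under the first-price rule, the price is the highest bid: 127.
Surplus = 127 − 127 = 0.

Price 127; surplus 0.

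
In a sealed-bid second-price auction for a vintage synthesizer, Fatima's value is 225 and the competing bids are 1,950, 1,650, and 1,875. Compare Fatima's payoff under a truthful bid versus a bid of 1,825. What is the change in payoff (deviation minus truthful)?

The highest competing bid is 1,950.
Bidding truthfully at 225: the top bid is 1,950 (a rival), so Fatima loses. Payoff = 0.
Bidding 1,825: the top bid is 1,950 (a rival), so Fatima loses. Payoff = 0.
Change = 0 − 0 = 0.
The bid only affects whether you win, not the price — here both bids land on the same side of the top rival bid, so the deviation is payoff-neutral.

Payoff change: 0.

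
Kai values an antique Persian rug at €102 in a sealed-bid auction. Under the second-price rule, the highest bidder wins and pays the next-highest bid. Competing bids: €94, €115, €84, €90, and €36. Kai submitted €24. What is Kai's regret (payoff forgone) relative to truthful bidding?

The highest competing bid is €115.
Bidding truthfully at €102: the top bid is €115 (a rival), so Kai loses. Payoff = €0.
Bidding €24: the top bid is €115 (a rival), so Kai loses. Payoff = €0.
Regret = truthful payoff − actual payoff = €0 − €0 = €0.

Payoff forgone: €0.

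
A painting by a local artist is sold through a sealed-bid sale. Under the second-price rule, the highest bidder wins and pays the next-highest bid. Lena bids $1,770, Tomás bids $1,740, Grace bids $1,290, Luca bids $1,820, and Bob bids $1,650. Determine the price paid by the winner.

Ranking the bids: Luca $1,820; Lena $1,770; Tomás $1,740; Bob $1,650; Grace $1,290.
Luca has the highest bid, so Luca wins.
The second-highest bid is $1,770, so that is what Luca pays.

The winner pays $1,770.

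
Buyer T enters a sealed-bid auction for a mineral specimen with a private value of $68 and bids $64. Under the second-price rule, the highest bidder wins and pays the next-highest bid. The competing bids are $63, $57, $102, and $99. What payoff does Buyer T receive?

Buyer T's payoff: $0.

Highest competing bid: $102.
Buyer T's bid $64 is not the highest, so Buyer T loses, pays nothing, and earns zero payoff.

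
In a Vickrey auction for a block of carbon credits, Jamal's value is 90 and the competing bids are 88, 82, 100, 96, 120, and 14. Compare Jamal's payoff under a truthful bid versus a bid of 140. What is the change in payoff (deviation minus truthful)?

-30

The highest competing bid is 120.
Bidding truthfully at 90: the top bid is 120 (a rival), so Jamal loses. Payoff = 0.
Bidding 140: Jamal has the top bid, wins, and pays the second-highest bid 120. Payoff = 90 − 120 = -30.
Change = -30 − 0 = -30.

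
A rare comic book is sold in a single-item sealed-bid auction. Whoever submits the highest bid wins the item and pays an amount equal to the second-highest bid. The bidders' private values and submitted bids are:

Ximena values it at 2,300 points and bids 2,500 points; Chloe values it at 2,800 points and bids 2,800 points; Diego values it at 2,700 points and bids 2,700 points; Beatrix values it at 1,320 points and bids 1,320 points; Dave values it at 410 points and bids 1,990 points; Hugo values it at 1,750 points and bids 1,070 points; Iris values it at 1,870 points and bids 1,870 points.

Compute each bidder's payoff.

Payoffs: Ximena 0 points, Chloe 100 points, Diego 0 points, Beatrix 0 points, Dave 0 points, Hugo 0 points, Iris 0 points.

Bids in descending order: Chloe 2,800 points > Diego 2,700 points > Ximena 2,500 points > Dave 1,990 points > Iris 1,870 points > Beatrix 1,320 points > Hugo 1,070 points.
Chloe has the top bid and wins; the price is the second-highest bid, 2,700 points.
Chloe's payoff = 2,800 points − 2,700 points = 100 points. All other bidders lose, so their payoff is 0.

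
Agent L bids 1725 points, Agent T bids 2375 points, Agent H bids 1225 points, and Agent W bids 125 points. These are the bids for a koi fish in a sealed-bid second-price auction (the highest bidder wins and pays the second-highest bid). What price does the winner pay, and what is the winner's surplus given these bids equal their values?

Price 1725 points; surplus 650 points.

Ordered from highest: Agent T 2375 points; Agent L 1725 points; Agent H 1225 points; Agent W 125 points.
Agent T is the highest bidder, so Agent T wins.
Under the second-price rule, the price is the second-highest bid: 1725 points.
Surplus = 2375 points − 1725 points = 650 points.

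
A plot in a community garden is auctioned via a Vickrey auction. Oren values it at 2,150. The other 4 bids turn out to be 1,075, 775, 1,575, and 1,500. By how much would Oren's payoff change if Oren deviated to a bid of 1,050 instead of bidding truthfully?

The highest competing bid is 1,575.
Bidding truthfully at 2,150: Oren has the top bid, wins, and pays the second-highest bid 1,575. Payoff = 2,150 − 1,575 = 575.
Bidding 1,050: the top bid is 1,575 (a rival), so Oren loses. Payoff = 0.
Change = 0 − 575 = -575.
Deviating from a truthful bid can only lose payoff in a second-price auction — never gain.

Change in payoff: -575.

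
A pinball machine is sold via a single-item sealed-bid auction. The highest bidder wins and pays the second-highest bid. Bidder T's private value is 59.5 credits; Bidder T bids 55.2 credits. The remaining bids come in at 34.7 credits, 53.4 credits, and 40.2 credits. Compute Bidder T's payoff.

Bidder T's payoff: 6.1 credits.

Highest competing bid: 53.4 credits.
Bidder T's bid 55.2 credits is the highest overall, so Bidder T wins and pays the second-highest bid, 53.4 credits.
Payoff = value − price = 59.5 credits − 53.4 credits = 6.1 credits.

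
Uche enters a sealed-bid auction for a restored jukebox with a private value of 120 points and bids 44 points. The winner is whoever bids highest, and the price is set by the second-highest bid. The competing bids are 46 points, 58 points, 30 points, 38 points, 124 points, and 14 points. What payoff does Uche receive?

Highest competing bid: 124 points.
Uche's bid 44 points is not the highest, so Uche loses, pays nothing, and earns zero payoff.

Payoff = 0 points.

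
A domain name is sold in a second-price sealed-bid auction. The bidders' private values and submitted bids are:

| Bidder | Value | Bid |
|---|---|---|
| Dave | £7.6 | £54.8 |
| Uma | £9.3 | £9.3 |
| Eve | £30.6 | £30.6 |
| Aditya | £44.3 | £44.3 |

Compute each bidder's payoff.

Dave -£36.7, Uma £0.0, Eve £0.0, Aditya £0.0.

Ordered from highest: Dave £54.8; Aditya £44.3; Eve £30.6; Uma £9.3.
Dave has the top bid and wins; the price is the second-highest bid, £44.3.
Dave's payoff = £7.6 − £44.3 = -£36.7. All other bidders lose, so their payoff is 0.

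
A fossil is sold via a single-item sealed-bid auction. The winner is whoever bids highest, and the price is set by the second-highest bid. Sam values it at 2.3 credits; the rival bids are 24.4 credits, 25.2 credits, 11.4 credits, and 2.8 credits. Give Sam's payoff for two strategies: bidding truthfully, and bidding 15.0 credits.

The highest competing bid is 25.2 credits.
Bidding truthfully at 2.3 credits: the top bid is 25.2 credits (a rival), so Sam loses. Payoff = 0.0 credits.
Bidding 15.0 credits: the top bid is 25.2 credits (a rival), so Sam loses. Payoff = 0.0 credits.

Truthful: 0.0 credits; alternative: 0.0 credits.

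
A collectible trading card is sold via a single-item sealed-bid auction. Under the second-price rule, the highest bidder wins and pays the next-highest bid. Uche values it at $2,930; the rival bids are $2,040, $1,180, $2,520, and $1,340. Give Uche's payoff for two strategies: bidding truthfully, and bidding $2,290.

(a) $410  (b) $0

The highest competing bid is $2,520.
Bidding truthfully at $2,930: Uche has the top bid, wins, and pays the second-highest bid $2,520. Payoff = $2,930 − $2,520 = $410.
Bidding $2,290: the top bid is $2,520 (a rival), so Uche loses. Payoff = $0.
Deviating from a truthful bid can only lose payoff in a second-price auction — never gain.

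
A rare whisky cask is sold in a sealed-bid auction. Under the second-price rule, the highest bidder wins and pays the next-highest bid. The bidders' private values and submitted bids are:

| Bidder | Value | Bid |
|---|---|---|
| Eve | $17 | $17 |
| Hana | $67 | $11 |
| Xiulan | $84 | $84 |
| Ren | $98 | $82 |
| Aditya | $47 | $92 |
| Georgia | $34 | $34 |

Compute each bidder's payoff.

Payoffs: Eve $0, Hana $0, Xiulan $0, Ren $0, Aditya -$37, Georgia $0.

Ordered from highest: Aditya $92 > Xiulan $84 > Ren $82 > Georgia $34 > Eve $17 > Hana $11.
Aditya has the top bid and wins; the price is the second-highest bid, $84.
Aditya's payoff = $47 − $84 = -$37. All other bidders lose, so their payoff is 0.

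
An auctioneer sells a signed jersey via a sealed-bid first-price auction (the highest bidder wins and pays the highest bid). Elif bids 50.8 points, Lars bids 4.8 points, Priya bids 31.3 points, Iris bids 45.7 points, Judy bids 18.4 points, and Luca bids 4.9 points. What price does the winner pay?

50.8 points

Sorted high to low: Elif 50.8 points; Iris 45.7 points; Priya 31.3 points; Judy 18.4 points; Luca 4.9 points; Lars 4.8 points.
Elif is the highest bidder, so Elif wins.
Under the first-price rule, the price is the highest bid: 50.8 points.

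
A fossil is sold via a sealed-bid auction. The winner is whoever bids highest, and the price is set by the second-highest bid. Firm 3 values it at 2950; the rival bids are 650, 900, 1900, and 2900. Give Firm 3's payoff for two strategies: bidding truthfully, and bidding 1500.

(a) 50  (b) 0

The highest competing bid is 2900.
Bidding truthfully at 2950: Firm 3 has the top bid, wins, and pays the second-highest bid 2900. Payoff = 2950 − 2900 = 50.
Bidding 1500: the top bid is 2900 (a rival), so Firm 3 loses. Payoff = 0.
Deviating from a truthful bid can only lose payoff in a second-price auction — never gain.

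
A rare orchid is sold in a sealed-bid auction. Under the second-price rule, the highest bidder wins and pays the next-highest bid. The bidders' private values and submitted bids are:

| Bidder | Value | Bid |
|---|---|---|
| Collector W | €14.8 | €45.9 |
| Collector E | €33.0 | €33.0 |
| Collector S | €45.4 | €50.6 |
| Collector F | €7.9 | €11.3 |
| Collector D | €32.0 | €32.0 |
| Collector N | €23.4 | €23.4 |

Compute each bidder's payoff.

Collector W €0.0, Collector E €0.0, Collector S -€0.5, Collector F €0.0, Collector D €0.0, Collector N €0.0.

Ranking the bids: Collector S €50.6; Collector W €45.9; Collector E €33.0; Collector D €32.0; Collector N €23.4; Collector F €11.3.
Collector S has the top bid and wins; the price is the second-highest bid, €45.9.
Collector S's payoff = €45.4 − €45.9 = -€0.5. All other bidders lose, so their payoff is 0.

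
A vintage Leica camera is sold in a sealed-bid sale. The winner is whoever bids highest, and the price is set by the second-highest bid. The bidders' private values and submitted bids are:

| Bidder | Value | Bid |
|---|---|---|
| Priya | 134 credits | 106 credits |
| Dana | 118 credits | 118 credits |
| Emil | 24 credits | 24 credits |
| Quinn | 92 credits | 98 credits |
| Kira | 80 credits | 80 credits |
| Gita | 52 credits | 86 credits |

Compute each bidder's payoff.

Ranking the bids: Dana 118 credits; Priya 106 credits; Quinn 98 credits; Gita 86 credits; Kira 80 credits; Emil 24 credits.
Dana has the top bid and wins; the price is the second-highest bid, 106 credits.
Dana's payoff = 118 credits − 106 credits = 12 credits. All other bidders lose, so their payoff is 0.

Priya 0 credits, Dana 12 credits, Emil 0 credits, Quinn 0 credits, Kira 0 credits, Gita 0 credits.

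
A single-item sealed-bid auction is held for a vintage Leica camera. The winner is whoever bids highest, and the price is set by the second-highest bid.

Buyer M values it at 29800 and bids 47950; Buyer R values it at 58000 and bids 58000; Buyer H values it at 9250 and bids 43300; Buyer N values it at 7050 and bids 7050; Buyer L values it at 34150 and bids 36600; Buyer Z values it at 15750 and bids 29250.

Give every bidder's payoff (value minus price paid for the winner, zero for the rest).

Ordered from highest: Buyer R 58000 > Buyer M 47950 > Buyer H 43300 > Buyer L 36600 > Buyer Z 29250 > Buyer N 7050.
Buyer R has the top bid and wins; the price is the second-highest bid, 47950.
Buyer R's payoff = 58000 − 47950 = 10050. All other bidders lose, so their payoff is 0.

Payoffs: Buyer M 0, Buyer R 10050, Buyer H 0, Buyer N 0, Buyer L 0, Buyer Z 0.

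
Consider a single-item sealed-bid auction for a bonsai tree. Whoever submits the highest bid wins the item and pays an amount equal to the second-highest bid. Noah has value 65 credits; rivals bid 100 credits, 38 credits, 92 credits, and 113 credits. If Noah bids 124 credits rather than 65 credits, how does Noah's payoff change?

The highest competing bid is 113 credits.
Bidding truthfully at 65 credits: the top bid is 113 credits (a rival), so Noah loses. Payoff = 0 credits.
Bidding 124 credits: Noah has the top bid, wins, and pays the second-highest bid 113 credits. Payoff = 65 credits − 113 credits = -48 credits.
Change = -48 credits − 0 credits = -48 credits.

Payoff change: -48 credits.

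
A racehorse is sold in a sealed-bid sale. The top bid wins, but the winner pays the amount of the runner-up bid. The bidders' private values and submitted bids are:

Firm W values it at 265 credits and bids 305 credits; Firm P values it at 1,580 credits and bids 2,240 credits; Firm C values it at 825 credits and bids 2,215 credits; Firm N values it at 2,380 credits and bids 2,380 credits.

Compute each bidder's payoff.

Payoffs: Firm W 0 credits, Firm P 0 credits, Firm C 0 credits, Firm N 140 credits.

Ranking the bids: Firm N 2,380 credits, then Firm P 2,240 credits, then Firm C 2,215 credits, then Firm W 305 credits.
Firm N has the top bid and wins; the price is the second-highest bid, 2,240 credits.
Firm N's payoff = 2,380 credits − 2,240 credits = 140 credits. All other bidders lose, so their payoff is 0.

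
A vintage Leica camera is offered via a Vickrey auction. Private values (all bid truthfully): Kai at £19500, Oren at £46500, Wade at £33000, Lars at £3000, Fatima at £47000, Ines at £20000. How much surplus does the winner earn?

Ranking the bids: Fatima £47000, then Oren £46500, then Wade £33000, then Ines £20000, then Kai £19500, then Lars £3000.
Fatima wins with the top bid and pays the second-highest, £46500.
Surplus = £47000 − £46500 = £500.

Winner's surplus: £500.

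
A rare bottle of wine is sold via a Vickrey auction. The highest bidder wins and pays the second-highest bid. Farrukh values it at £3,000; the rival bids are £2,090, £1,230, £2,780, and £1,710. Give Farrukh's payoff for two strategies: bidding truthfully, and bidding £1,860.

The highest competing bid is £2,780.
Bidding truthfully at £3,000: Farrukh has the top bid, wins, and pays the second-highest bid £2,780. Payoff = £3,000 − £2,780 = £220.
Bidding £1,860: the top bid is £2,780 (a rival), so Farrukh loses. Payoff = £0.

Truthful: £220; alternative: £0.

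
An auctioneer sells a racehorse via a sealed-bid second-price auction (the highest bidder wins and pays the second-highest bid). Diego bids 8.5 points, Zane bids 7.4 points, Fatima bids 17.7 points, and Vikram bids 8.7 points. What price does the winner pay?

8.7 points

Bids in descending order: Fatima 17.7 points, then Vikram 8.7 points, then Diego 8.5 points, then Zane 7.4 points.
Fatima is the highest bidder, so Fatima wins.
Under the second-price rule, the price is the second-highest bid: 8.7 points.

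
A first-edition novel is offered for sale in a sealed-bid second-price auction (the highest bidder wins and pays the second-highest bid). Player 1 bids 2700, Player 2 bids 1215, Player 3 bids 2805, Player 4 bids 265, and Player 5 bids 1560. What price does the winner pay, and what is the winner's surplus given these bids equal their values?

Ordered from highest: Player 3 2805, then Player 1 2700, then Player 5 1560, then Player 2 1215, then Player 4 265.
Player 3 is the highest bidder, so Player 3 wins.
Under the second-price rule, the price is the second-highest bid: 2700.
Surplus = 2805 − 2700 = 105.

Price 2700; surplus 105.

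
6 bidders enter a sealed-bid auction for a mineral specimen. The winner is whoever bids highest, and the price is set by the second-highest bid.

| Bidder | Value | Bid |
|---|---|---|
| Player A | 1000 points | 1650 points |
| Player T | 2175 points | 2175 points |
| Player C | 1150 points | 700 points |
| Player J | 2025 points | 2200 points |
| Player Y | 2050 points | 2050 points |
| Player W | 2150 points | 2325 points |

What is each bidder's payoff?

Bids in descending order: Player W 2325 points, then Player J 2200 points, then Player T 2175 points, then Player Y 2050 points, then Player A 1650 points, then Player C 700 points.
Player W has the top bid and wins; the price is the second-highest bid, 2200 points.
Player W's payoff = 2150 points − 2200 points = -50 points. All other bidders lose, so their payoff is 0.

Payoffs: Player A 0 points, Player T 0 points, Player C 0 points, Player J 0 points, Player Y 0 points, Player W -50 points.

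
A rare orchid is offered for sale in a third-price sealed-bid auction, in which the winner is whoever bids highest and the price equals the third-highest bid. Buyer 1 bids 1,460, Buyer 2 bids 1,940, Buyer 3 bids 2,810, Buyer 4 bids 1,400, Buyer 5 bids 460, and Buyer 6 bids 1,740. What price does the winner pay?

Ranking the bids: Buyer 3 2,810; Buyer 2 1,940; Buyer 6 1,740; Buyer 1 1,460; Buyer 4 1,400; Buyer 5 460.
Buyer 3 is the highest bidder, so Buyer 3 wins.
Under the third-price rule, the price is the third-highest bid: 1,740.

Price paid: 1,740.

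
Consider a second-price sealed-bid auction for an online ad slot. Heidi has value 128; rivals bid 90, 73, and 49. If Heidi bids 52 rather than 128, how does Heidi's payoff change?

Payoff change: -38.

The highest competing bid is 90.
Bidding truthfully at 128: Heidi has the top bid, wins, and pays the second-highest bid 90. Payoff = 128 − 90 = 38.
Bidding 52: the top bid is 90 (a rival), so Heidi loses. Payoff = 0.
Change = 0 − 38 = -38.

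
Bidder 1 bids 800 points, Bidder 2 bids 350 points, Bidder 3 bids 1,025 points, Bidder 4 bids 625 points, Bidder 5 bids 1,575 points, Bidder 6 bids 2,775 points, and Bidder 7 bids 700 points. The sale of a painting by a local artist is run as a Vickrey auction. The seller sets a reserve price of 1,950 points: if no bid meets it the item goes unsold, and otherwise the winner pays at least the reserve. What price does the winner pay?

Price paid: 1,950 points.

Sorted high to low: Bidder 6 2,775 points > Bidder 5 1,575 points > Bidder 3 1,025 points > Bidder 1 800 points > Bidder 7 700 points > Bidder 4 625 points > Bidder 2 350 points.
Bidder 6 has the highest bid, so Bidder 6 wins.
The second-highest bid is 1,575 points, but the reserve 1,950 points is higher, so the price is the reserve.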